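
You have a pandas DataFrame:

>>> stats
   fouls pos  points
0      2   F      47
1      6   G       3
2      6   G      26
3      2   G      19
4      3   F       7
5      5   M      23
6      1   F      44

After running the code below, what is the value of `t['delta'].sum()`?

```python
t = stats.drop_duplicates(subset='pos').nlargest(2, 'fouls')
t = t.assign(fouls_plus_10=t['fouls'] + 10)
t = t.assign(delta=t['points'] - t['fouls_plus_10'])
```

drop duplicate pos (keep=first):
   fouls pos  points
0      2   F      47
1      6   G       3
5      5   M      23
take 2 rows with largest fouls:
   fouls pos  points
1      6   G       3
5      5   M      23
add column fouls_plus_10 = t['fouls'] + 10:
   fouls pos  points  fouls_plus_10
1      6   G       3             16
5      5   M      23             15
add column delta = t['points'] - t['fouls_plus_10']:
   fouls pos  points  fouls_plus_10  delta
1      6   G       3             16    -13
5      5   M      23             15      8

-5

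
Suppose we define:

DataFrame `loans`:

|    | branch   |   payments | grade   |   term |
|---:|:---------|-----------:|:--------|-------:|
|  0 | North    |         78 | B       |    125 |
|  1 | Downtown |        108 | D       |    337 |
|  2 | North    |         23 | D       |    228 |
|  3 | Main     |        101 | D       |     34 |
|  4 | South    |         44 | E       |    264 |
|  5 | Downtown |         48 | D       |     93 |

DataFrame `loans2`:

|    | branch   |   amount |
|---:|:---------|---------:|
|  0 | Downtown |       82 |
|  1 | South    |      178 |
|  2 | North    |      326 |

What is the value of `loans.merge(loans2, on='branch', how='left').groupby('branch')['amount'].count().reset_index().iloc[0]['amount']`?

merge on 'branch' (how='left') → 6 rows:
     branch  payments grade  term  amount
0     North        78     B   125   326.0
1  Downtown       108     D   337    82.0
2     North        23     D   228   326.0
3      Main       101     D    34     NaN
4     South        44     E   264   178.0
5  Downtown        48     D    93    82.0
group by branch, count of amount:
branch
Downtown    2
Main        0
North       2
South       1
Name: amount, dtype: int64
reset_index():
     branch  amount
0  Downtown       2
1      Main       0
2     North       2
3     South       1
Then the value at position 0, column 'amount': 2

2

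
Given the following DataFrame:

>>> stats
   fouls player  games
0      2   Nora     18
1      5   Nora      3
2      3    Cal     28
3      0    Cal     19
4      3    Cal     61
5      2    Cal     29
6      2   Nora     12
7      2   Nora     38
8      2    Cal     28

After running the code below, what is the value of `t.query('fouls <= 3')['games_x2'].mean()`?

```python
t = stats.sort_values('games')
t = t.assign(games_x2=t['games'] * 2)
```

58.25

sort by games:
   fouls player  games
1      5   Nora      3
6      2   Nora     12
0      2   Nora     18
3      0    Cal     19
2      3    Cal     28
8      2    Cal     28
5      2    Cal     29
7      2   Nora     38
4      3    Cal     61
add column games_x2 = t['games'] * 2:
   fouls player  games  games_x2
1      5   Nora      3         6
6      2   Nora     12        24
0      2   Nora     18        36
3      0    Cal     19        38
2      3    Cal     28        56
8      2    Cal     28        56
5      2    Cal     29        58
7      2   Nora     38        76
4      3    Cal     61       122
filter rows where fouls <= 3:
   fouls player  games  games_x2
6      2   Nora     12        24
0      2   Nora     18        36
3      0    Cal     19        38
2      3    Cal     28        56
8      2    Cal     28        56
5      2    Cal     29        58
7      2   Nora     38        76
4      3    Cal     61       122
So mean() = 58.25.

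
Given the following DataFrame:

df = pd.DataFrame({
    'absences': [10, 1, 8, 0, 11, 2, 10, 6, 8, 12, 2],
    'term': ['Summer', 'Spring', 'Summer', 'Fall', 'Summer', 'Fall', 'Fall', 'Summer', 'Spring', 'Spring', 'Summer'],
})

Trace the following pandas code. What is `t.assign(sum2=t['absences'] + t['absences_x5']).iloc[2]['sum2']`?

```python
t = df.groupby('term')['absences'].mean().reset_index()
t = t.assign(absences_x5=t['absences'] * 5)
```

group by term, mean of absences:
term
Fall      4.0
Spring    7.0
Summer    7.4
Name: absences, dtype: float64
reset_index():
     term  absences
0    Fall       4.0
1  Spring       7.0
2  Summer       7.4
add column absences_x5 = t['absences'] * 5:
     term  absences  absences_x5
0    Fall       4.0         20.0
1  Spring       7.0         35.0
2  Summer       7.4         37.0
add column sum2 = t['absences'] + t['absences_x5']:
     term  absences  absences_x5  sum2
0    Fall       4.0         20.0  24.0
1  Spring       7.0         35.0  42.0
2  Summer       7.4         37.0  44.4
Hence 44.4.

44.4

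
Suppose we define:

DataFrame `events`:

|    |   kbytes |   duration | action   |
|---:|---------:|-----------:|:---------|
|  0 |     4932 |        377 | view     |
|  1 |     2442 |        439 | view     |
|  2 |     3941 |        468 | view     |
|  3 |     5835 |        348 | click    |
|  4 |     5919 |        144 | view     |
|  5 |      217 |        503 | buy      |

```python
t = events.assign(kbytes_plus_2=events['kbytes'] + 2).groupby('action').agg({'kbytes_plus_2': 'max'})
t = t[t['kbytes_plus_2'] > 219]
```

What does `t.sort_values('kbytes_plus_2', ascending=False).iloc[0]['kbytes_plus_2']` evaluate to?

add column kbytes_plus_2 = events['kbytes'] + 2:
   kbytes  duration action  kbytes_plus_2
0    4932       377   view           4934
1    2442       439   view           2444
2    3941       468   view           3943
3    5835       348  click           5837
4    5919       144   view           5921
5     217       503    buy            219
group by action, max of kbytes_plus_2:
        kbytes_plus_2
action               
buy               219
click            5837
view             5921
filter rows where kbytes_plus_2 > 219:
        kbytes_plus_2
action               
click            5837
view             5921
sort by kbytes_plus_2 descending:
        kbytes_plus_2
action               
view             5921
click            5837

5921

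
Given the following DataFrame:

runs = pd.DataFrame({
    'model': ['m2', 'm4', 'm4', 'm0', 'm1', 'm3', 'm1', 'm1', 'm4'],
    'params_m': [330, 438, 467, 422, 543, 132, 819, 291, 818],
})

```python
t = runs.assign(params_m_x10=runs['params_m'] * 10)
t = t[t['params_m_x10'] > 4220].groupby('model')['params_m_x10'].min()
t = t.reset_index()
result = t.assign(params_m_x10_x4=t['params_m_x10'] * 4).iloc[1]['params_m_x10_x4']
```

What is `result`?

add column params_m_x10 = runs['params_m'] * 10:
  model  params_m  params_m_x10
0    m2       330          3300
1    m4       438          4380
2    m4       467          4670
3    m0       422          4220
4    m1       543          5430
5    m3       132          1320
6    m1       819          8190
7    m1       291          2910
8    m4       818          8180
filter rows where params_m_x10 > 4220:
  model  params_m  params_m_x10
1    m4       438          4380
2    m4       467          4670
4    m1       543          5430
6    m1       819          8190
8    m4       818          8180
group by model, min of params_m_x10:
model
m1    5430
m4    4380
Name: params_m_x10, dtype: int64
reset_index():
  model  params_m_x10
0    m1          5430
1    m4          4380
add column params_m_x10_x4 = t['params_m_x10'] * 4:
  model  params_m_x10  params_m_x10_x4
0    m1          5430            21720
1    m4          4380            17520

17520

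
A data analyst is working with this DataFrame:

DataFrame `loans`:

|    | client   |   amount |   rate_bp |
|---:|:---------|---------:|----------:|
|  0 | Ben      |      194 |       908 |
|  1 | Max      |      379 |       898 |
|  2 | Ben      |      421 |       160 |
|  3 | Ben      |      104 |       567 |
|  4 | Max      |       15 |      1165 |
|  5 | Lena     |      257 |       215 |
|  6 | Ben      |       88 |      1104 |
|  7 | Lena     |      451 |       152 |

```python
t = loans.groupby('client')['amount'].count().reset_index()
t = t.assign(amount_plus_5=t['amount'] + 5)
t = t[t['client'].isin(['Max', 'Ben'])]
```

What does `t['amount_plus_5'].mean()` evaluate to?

group by client, count of amount:
client
Ben     4
Lena    2
Max     2
Name: amount, dtype: int64
reset_index():
  client  amount
0    Ben       4
1   Lena       2
2    Max       2
add column amount_plus_5 = t['amount'] + 5:
  client  amount  amount_plus_5
0    Ben       4              9
1   Lena       2              7
2    Max       2              7
filter rows where client in ['Max', 'Ben']:
  client  amount  amount_plus_5
0    Ben       4              9
2    Max       2              7
Reading off the mean of column 'amount_plus_5', we get 8.0.

8.0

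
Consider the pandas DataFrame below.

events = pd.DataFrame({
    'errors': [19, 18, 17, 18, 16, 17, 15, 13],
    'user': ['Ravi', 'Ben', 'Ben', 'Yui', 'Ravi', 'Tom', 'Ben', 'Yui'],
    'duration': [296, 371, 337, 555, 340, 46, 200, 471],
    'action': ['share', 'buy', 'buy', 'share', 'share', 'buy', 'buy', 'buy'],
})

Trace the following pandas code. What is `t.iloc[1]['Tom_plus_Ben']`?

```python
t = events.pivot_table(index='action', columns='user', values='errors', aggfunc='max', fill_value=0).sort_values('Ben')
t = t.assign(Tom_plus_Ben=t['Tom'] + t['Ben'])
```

35

pivot: rows=action, cols=user, max(errors):
user    Ben  Ravi  Tom  Yui
action                     
buy      18     0   17   13
share     0    19    0   18
sort by Ben:
user    Ben  Ravi  Tom  Yui
action                     
share     0    19    0   18
buy      18     0   17   13
add column Tom_plus_Ben = t['Tom'] + t['Ben']:
user    Ben  Ravi  Tom  Yui  Tom_plus_Ben
action                                   
share     0    19    0   18             0
buy      18     0   17   13            35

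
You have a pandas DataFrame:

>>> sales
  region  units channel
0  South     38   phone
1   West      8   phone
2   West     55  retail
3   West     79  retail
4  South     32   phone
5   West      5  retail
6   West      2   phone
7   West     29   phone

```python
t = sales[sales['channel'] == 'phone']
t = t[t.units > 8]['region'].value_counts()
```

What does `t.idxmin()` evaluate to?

filter rows where channel == 'phone':
  region  units channel
0  South     38   phone
1   West      8   phone
4  South     32   phone
6   West      2   phone
7   West     29   phone
filter rows where units > 8:
  region  units channel
0  South     38   phone
4  South     32   phone
7   West     29   phone
value_counts of region:
region
South    2
West     1
Name: count, dtype: int64
label with the smallest value → West

West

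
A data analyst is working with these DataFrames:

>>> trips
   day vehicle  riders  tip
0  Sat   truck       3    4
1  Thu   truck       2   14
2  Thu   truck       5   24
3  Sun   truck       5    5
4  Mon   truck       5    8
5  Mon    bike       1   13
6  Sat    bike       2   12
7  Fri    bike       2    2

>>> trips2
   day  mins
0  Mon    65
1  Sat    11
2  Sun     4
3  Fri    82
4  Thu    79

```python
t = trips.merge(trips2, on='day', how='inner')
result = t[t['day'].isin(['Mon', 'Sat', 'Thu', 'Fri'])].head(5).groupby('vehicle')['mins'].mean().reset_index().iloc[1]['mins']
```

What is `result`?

58.5

merge on 'day' (how='inner') → 8 rows:
   day vehicle  riders  tip  mins
0  Sat   truck       3    4    11
1  Thu   truck       2   14    79
2  Thu   truck       5   24    79
3  Sun   truck       5    5     4
4  Mon   truck       5    8    65
5  Mon    bike       1   13    65
6  Sat    bike       2   12    11
7  Fri    bike       2    2    82
filter rows where day in ['Mon', 'Sat', 'Thu', 'Fri']:
   day vehicle  riders  tip  mins
0  Sat   truck       3    4    11
1  Thu   truck       2   14    79
2  Thu   truck       5   24    79
4  Mon   truck       5    8    65
5  Mon    bike       1   13    65
6  Sat    bike       2   12    11
7  Fri    bike       2    2    82
take first 5 rows:
   day vehicle  riders  tip  mins
0  Sat   truck       3    4    11
1  Thu   truck       2   14    79
2  Thu   truck       5   24    79
4  Mon   truck       5    8    65
5  Mon    bike       1   13    65
group by vehicle, mean of mins:
vehicle
bike     65.0
truck    58.5
Name: mins, dtype: float64
reset_index():
  vehicle  mins
0    bike  65.0
1   truck  58.5
Reading off the value at position 1, column 'mins', we get 58.5.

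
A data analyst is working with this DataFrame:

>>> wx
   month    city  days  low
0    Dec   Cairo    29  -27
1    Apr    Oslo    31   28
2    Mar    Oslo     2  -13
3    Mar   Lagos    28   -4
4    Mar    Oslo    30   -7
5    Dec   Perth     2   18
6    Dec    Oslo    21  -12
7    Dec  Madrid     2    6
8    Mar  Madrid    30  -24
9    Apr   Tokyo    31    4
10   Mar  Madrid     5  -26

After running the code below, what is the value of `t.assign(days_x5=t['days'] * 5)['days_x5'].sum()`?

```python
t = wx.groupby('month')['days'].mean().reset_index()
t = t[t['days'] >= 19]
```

250.0

group by month, mean of days:
month
Apr    31.0
Dec    13.5
Mar    19.0
Name: days, dtype: float64
reset_index():
  month  days
0   Apr  31.0
1   Dec  13.5
2   Mar  19.0
filter rows where days >= 19:
  month  days
0   Apr  31.0
2   Mar  19.0
add column days_x5 = t['days'] * 5:
  month  days  days_x5
0   Apr  31.0    155.0
2   Mar  19.0     95.0
So sum() = 250.0.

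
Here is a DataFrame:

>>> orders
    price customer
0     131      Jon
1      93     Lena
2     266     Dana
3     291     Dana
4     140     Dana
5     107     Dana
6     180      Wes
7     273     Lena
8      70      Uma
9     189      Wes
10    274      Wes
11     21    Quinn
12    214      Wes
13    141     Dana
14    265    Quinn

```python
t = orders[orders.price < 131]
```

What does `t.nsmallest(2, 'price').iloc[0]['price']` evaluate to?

21

filter rows where price < 131:
    price customer
1      93     Lena
5     107     Dana
8      70      Uma
11     21    Quinn
take 2 rows with smallest price:
    price customer
11     21    Quinn
8      70      Uma
The value at position 0, column 'price' is 21.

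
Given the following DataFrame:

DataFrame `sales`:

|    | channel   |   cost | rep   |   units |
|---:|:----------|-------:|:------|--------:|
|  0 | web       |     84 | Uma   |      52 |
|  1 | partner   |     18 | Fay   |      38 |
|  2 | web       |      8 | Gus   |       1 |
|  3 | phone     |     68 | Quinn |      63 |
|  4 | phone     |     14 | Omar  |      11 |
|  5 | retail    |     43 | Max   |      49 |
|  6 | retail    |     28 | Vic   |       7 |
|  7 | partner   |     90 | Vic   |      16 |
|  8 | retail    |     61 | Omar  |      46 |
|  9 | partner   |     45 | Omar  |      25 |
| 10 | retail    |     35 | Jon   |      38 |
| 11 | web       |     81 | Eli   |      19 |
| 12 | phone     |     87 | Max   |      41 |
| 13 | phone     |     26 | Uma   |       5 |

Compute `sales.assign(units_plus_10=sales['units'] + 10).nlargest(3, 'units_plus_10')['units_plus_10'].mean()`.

64.6666666667

add column units_plus_10 = sales['units'] + 10:
    channel  cost    rep  units  units_plus_10
0       web    84    Uma     52             62
1   partner    18    Fay     38             48
2       web     8    Gus      1             11
3     phone    68  Quinn     63             73
4     phone    14   Omar     11             21
5    retail    43    Max     49             59
6    retail    28    Vic      7             17
7   partner    90    Vic     16             26
8    retail    61   Omar     46             56
9   partner    45   Omar     25             35
10   retail    35    Jon     38             48
11      web    81    Eli     19             29
12    phone    87    Max     41             51
13    phone    26    Uma      5             15
take 3 rows with largest units_plus_10:
  channel  cost    rep  units  units_plus_10
3   phone    68  Quinn     63             73
0     web    84    Uma     52             62
5  retail    43    Max     49             59
So mean() = 64.6666666667.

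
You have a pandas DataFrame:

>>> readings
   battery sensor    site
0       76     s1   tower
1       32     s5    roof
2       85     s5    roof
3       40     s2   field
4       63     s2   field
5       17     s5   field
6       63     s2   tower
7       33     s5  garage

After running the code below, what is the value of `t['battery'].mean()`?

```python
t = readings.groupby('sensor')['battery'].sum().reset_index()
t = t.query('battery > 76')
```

166.5

group by sensor, sum of battery:
sensor
s1     76
s2    166
s5    167
Name: battery, dtype: int64
reset_index():
  sensor  battery
0     s1       76
1     s2      166
2     s5      167
filter rows where battery > 76:
  sensor  battery
1     s2      166
2     s5      167
Taking the mean of column 'battery' gives 166.5.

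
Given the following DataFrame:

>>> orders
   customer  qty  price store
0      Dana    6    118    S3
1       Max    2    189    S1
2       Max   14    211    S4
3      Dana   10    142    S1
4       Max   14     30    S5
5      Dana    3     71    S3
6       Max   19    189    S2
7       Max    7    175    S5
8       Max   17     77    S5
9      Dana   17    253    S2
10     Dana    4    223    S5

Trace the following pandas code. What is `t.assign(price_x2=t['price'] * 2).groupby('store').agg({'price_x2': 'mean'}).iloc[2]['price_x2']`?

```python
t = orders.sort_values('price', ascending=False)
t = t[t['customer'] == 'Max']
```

sort by price descending:
   customer  qty  price store
9      Dana   17    253    S2
10     Dana    4    223    S5
2       Max   14    211    S4
1       Max    2    189    S1
6       Max   19    189    S2
7       Max    7    175    S5
3      Dana   10    142    S1
0      Dana    6    118    S3
8       Max   17     77    S5
5      Dana    3     71    S3
4       Max   14     30    S5
filter rows where customer == 'Max':
  customer  qty  price store
2      Max   14    211    S4
1      Max    2    189    S1
6      Max   19    189    S2
7      Max    7    175    S5
8      Max   17     77    S5
4      Max   14     30    S5
add column price_x2 = t['price'] * 2:
  customer  qty  price store  price_x2
2      Max   14    211    S4       422
1      Max    2    189    S1       378
6      Max   19    189    S2       378
7      Max    7    175    S5       350
8      Max   17     77    S5       154
4      Max   14     30    S5        60
group by store, mean of price_x2:
       price_x2
store          
S1        378.0
S2        378.0
S4        422.0
S5        188.0

422.0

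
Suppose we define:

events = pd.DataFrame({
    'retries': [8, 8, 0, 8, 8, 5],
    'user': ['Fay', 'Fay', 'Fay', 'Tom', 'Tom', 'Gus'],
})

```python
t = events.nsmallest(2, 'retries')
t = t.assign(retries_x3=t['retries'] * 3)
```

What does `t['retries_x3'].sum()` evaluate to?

take 2 rows with smallest retries:
   retries user
2        0  Fay
5        5  Gus
add column retries_x3 = t['retries'] * 3:
   retries user  retries_x3
2        0  Fay           0
5        5  Gus          15

15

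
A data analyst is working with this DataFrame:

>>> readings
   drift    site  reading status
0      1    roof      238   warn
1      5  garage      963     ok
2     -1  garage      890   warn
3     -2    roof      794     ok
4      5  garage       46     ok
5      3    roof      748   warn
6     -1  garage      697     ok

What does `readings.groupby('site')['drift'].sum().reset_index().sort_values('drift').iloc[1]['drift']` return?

group by site, sum of drift:
site
garage    8
roof      2
Name: drift, dtype: int64
reset_index():
     site  drift
0  garage      8
1    roof      2
sort by drift:
     site  drift
1    roof      2
0  garage      8

8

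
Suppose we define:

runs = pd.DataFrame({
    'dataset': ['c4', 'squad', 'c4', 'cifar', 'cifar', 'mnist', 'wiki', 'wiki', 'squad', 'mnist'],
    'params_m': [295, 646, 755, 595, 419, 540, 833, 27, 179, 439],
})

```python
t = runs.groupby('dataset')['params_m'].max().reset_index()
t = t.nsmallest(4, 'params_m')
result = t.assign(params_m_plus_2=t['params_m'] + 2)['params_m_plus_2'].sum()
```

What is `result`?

2544

group by dataset, max of params_m:
dataset
c4       755
cifar    595
mnist    540
squad    646
wiki     833
Name: params_m, dtype: int64
reset_index():
  dataset  params_m
0      c4       755
1   cifar       595
2   mnist       540
3   squad       646
4    wiki       833
take 4 rows with smallest params_m:
  dataset  params_m
2   mnist       540
1   cifar       595
3   squad       646
0      c4       755
add column params_m_plus_2 = t['params_m'] + 2:
  dataset  params_m  params_m_plus_2
2   mnist       540              542
1   cifar       595              597
3   squad       646              648
0      c4       755              757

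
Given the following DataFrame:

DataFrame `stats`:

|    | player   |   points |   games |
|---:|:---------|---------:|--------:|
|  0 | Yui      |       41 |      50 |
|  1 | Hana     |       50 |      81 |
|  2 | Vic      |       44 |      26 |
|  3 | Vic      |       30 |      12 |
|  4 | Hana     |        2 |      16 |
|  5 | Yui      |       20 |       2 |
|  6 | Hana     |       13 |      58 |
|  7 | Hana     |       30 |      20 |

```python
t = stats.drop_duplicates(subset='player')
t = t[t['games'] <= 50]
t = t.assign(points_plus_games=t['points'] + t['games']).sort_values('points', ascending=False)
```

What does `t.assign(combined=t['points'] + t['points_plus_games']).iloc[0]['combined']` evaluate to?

114

drop duplicate player (keep=first):
  player  points  games
0    Yui      41     50
1   Hana      50     81
2    Vic      44     26
filter rows where games <= 50:
  player  points  games
0    Yui      41     50
2    Vic      44     26
add column points_plus_games = t['points'] + t['games']:
  player  points  games  points_plus_games
0    Yui      41     50                 91
2    Vic      44     26                 70
sort by points descending:
  player  points  games  points_plus_games
2    Vic      44     26                 70
0    Yui      41     50                 91
add column combined = t['points'] + t['points_plus_games']:
  player  points  games  points_plus_games  combined
2    Vic      44     26                 70       114
0    Yui      41     50                 91       132
Reading off the value at position 0, column 'combined', we get 114.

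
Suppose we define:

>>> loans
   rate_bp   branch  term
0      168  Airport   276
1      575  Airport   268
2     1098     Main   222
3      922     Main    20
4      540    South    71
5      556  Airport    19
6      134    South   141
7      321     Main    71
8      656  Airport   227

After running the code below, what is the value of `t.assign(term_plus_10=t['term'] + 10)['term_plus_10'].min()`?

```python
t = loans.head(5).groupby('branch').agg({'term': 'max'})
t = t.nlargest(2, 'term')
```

take first 5 rows:
   rate_bp   branch  term
0      168  Airport   276
1      575  Airport   268
2     1098     Main   222
3      922     Main    20
4      540    South    71
group by branch, max of term:
         term
branch       
Airport   276
Main      222
South      71
take 2 rows with largest term:
         term
branch       
Airport   276
Main      222
add column term_plus_10 = t['term'] + 10:
         term  term_plus_10
branch                     
Airport   276           286
Main      222           232
So min() = 232.

232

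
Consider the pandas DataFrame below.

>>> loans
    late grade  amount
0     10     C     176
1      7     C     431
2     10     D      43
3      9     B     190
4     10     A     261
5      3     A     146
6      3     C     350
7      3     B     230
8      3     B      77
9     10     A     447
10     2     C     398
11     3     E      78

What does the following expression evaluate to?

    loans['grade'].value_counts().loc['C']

value_counts of grade:
grade
C    4
B    3
A    3
D    1
E    1
Name: count, dtype: int64

4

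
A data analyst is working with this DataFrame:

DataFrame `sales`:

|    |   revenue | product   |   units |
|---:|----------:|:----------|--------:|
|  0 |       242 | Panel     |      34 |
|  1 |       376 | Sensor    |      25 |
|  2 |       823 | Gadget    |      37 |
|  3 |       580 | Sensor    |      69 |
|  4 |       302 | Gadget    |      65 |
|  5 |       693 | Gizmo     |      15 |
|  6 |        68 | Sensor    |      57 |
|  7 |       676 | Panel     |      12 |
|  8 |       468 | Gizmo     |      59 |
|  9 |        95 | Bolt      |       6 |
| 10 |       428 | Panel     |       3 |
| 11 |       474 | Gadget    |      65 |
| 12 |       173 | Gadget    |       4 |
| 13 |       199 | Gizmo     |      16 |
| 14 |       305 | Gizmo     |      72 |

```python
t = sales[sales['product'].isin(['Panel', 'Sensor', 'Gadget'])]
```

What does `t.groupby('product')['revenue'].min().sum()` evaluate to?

filter rows where product in ['Panel', 'Sensor', 'Gadget']:
    revenue product  units
0       242   Panel     34
1       376  Sensor     25
2       823  Gadget     37
3       580  Sensor     69
4       302  Gadget     65
6        68  Sensor     57
7       676   Panel     12
10      428   Panel      3
11      474  Gadget     65
12      173  Gadget      4
group by product, min of revenue:
product
Gadget    173
Panel     242
Sensor     68
Name: revenue, dtype: int64
Hence 483.

483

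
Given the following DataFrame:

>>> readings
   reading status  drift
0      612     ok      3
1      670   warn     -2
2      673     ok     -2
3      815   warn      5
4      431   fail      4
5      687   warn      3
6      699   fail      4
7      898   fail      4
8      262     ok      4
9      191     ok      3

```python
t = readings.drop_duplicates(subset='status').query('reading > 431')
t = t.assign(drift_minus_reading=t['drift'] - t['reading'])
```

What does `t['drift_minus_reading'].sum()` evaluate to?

-1281

drop duplicate status (keep=first):
   reading status  drift
0      612     ok      3
1      670   warn     -2
4      431   fail      4
filter rows where reading > 431:
   reading status  drift
0      612     ok      3
1      670   warn     -2
add column drift_minus_reading = t['drift'] - t['reading']:
   reading status  drift  drift_minus_reading
0      612     ok      3                 -609
1      670   warn     -2                 -672
Finally, sum of column 'drift_minus_reading' = -1281.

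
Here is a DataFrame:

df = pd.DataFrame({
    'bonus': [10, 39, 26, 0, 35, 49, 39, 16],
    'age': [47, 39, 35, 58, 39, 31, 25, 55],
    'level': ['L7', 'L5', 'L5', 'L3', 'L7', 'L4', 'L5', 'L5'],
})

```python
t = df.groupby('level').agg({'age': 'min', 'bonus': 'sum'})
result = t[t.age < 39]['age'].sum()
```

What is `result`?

group by level: min(age), sum(bonus):
       age  bonus
level            
L3      58      0
L4      31     49
L5      25    120
L7      39     45
filter rows where age < 39:
       age  bonus
level            
L4      31     49
L5      25    120

56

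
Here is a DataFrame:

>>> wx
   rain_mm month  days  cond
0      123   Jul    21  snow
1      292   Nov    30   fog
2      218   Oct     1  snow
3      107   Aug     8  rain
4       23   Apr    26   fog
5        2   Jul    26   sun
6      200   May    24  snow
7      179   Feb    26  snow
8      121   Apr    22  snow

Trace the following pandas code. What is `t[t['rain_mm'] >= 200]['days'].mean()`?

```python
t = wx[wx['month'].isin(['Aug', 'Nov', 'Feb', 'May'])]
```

filter rows where month in ['Aug', 'Nov', 'Feb', 'May']:
   rain_mm month  days  cond
1      292   Nov    30   fog
3      107   Aug     8  rain
6      200   May    24  snow
7      179   Feb    26  snow
filter rows where rain_mm >= 200:
   rain_mm month  days  cond
1      292   Nov    30   fog
6      200   May    24  snow

27.0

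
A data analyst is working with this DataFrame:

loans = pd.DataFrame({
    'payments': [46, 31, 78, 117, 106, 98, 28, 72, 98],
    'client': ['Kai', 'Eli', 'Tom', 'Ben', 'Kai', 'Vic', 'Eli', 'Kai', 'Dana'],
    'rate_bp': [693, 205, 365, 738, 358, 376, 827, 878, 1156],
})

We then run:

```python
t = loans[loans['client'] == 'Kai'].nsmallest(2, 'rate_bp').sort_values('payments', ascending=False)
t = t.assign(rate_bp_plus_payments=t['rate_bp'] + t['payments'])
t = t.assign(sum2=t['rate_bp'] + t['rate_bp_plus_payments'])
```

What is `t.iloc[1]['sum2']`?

1432

filter rows where client == 'Kai':
   payments client  rate_bp
0        46    Kai      693
4       106    Kai      358
7        72    Kai      878
take 2 rows with smallest rate_bp:
   payments client  rate_bp
4       106    Kai      358
0        46    Kai      693
sort by payments descending:
   payments client  rate_bp
4       106    Kai      358
0        46    Kai      693
add column rate_bp_plus_payments = t['rate_bp'] + t['payments']:
   payments client  rate_bp  rate_bp_plus_payments
4       106    Kai      358                    464
0        46    Kai      693                    739
add column sum2 = t['rate_bp'] + t['rate_bp_plus_payments']:
   payments client  rate_bp  rate_bp_plus_payments  sum2
4       106    Kai      358                    464   822
0        46    Kai      693                    739  1432
The value at position 1, column 'sum2' is 1432.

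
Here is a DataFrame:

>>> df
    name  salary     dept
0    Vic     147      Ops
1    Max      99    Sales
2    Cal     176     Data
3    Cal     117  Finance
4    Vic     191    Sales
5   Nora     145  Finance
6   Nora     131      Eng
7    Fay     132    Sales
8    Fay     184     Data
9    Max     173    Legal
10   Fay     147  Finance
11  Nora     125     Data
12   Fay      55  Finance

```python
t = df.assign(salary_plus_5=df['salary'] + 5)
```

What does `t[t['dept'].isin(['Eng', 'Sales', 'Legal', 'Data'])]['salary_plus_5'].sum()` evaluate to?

1251

add column salary_plus_5 = df['salary'] + 5:
    name  salary     dept  salary_plus_5
0    Vic     147      Ops            152
1    Max      99    Sales            104
2    Cal     176     Data            181
3    Cal     117  Finance            122
4    Vic     191    Sales            196
5   Nora     145  Finance            150
6   Nora     131      Eng            136
7    Fay     132    Sales            137
8    Fay     184     Data            189
9    Max     173    Legal            178
10   Fay     147  Finance            152
11  Nora     125     Data            130
12   Fay      55  Finance             60
filter rows where dept in ['Eng', 'Sales', 'Legal', 'Data']:
    name  salary   dept  salary_plus_5
1    Max      99  Sales            104
2    Cal     176   Data            181
4    Vic     191  Sales            196
6   Nora     131    Eng            136
7    Fay     132  Sales            137
8    Fay     184   Data            189
9    Max     173  Legal            178
11  Nora     125   Data            130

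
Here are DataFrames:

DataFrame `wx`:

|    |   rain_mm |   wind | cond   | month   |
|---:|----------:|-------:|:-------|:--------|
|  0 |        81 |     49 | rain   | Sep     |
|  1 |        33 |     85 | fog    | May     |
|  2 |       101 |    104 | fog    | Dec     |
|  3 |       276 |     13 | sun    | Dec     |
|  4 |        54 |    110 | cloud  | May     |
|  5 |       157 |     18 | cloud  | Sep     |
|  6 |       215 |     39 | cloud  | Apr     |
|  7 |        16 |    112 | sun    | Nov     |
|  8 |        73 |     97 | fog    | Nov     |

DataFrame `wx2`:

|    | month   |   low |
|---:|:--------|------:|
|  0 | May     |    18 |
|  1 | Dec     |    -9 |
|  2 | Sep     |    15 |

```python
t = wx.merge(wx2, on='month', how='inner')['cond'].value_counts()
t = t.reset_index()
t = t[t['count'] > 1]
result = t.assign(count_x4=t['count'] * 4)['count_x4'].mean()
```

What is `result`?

merge on 'month' (how='inner') → 6 rows:
   rain_mm  wind   cond month  low
0       81    49   rain   Sep   15
1       33    85    fog   May   18
2      101   104    fog   Dec   -9
3      276    13    sun   Dec   -9
4       54   110  cloud   May   18
5      157    18  cloud   Sep   15
value_counts of cond:
cond
fog      2
cloud    2
rain     1
sun      1
Name: count, dtype: int64
reset_index():
    cond  count
0    fog      2
1  cloud      2
2   rain      1
3    sun      1
filter rows where count > 1:
    cond  count
0    fog      2
1  cloud      2
add column count_x4 = t['count'] * 4:
    cond  count  count_x4
0    fog      2         8
1  cloud      2         8

8.0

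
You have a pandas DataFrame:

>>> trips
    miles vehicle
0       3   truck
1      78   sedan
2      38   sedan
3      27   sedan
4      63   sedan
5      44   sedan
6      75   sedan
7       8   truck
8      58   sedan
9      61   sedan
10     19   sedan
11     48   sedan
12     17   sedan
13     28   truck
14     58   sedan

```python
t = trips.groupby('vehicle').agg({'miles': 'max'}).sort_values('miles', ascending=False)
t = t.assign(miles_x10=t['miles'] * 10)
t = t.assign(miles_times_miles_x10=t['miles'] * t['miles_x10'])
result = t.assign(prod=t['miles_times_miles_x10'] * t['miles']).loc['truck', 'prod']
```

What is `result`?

219520

group by vehicle, max of miles:
         miles
vehicle       
sedan       78
truck       28
sort by miles descending:
         miles
vehicle       
sedan       78
truck       28
add column miles_x10 = t['miles'] * 10:
         miles  miles_x10
vehicle                  
sedan       78        780
truck       28        280
add column miles_times_miles_x10 = t['miles'] * t['miles_x10']:
         miles  miles_x10  miles_times_miles_x10
vehicle                                         
sedan       78        780                  60840
truck       28        280                   7840
add column prod = t['miles_times_miles_x10'] * t['miles']:
         miles  miles_x10  miles_times_miles_x10     prod
vehicle                                                  
sedan       78        780                  60840  4745520
truck       28        280                   7840   219520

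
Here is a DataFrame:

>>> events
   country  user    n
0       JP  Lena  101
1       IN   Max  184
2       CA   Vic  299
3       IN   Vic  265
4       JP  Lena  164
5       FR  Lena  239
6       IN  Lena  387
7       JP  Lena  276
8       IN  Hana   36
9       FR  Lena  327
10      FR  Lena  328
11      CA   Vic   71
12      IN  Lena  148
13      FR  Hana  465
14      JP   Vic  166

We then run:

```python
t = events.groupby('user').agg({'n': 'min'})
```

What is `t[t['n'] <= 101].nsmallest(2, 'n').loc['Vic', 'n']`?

71

group by user, min of n:
        n
user     
Hana   36
Lena  101
Max   184
Vic    71
filter rows where n <= 101:
        n
user     
Hana   36
Lena  101
Vic    71
take 2 rows with smallest n:
       n
user    
Hana  36
Vic   71
Taking the value at row 'Vic', column 'n' gives 71.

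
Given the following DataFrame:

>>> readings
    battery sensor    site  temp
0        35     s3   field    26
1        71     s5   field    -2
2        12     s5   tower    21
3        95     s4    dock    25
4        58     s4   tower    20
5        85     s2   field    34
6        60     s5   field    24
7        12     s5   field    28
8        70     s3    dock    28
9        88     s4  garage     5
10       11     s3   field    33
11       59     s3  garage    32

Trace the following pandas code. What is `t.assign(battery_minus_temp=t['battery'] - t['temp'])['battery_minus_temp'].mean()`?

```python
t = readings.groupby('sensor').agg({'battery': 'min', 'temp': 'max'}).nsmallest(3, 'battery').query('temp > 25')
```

-19.0

group by sensor: min(battery), max(temp):
        battery  temp
sensor               
s2           85    34
s3           11    33
s4           58    25
s5           12    28
take 3 rows with smallest battery:
        battery  temp
sensor               
s3           11    33
s5           12    28
s4           58    25
filter rows where temp > 25:
        battery  temp
sensor               
s3           11    33
s5           12    28
add column battery_minus_temp = t['battery'] - t['temp']:
        battery  temp  battery_minus_temp
sensor                                   
s3           11    33                 -22
s5           12    28                 -16
So mean() = -19.0.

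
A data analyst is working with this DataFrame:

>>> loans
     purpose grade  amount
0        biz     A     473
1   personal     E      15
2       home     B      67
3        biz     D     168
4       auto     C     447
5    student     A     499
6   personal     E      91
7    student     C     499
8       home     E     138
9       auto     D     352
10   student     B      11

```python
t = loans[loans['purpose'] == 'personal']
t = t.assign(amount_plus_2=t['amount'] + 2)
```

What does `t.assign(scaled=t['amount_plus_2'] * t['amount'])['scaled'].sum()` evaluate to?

filter rows where purpose == 'personal':
    purpose grade  amount
1  personal     E      15
6  personal     E      91
add column amount_plus_2 = t['amount'] + 2:
    purpose grade  amount  amount_plus_2
1  personal     E      15             17
6  personal     E      91             93
add column scaled = t['amount_plus_2'] * t['amount']:
    purpose grade  amount  amount_plus_2  scaled
1  personal     E      15             17     255
6  personal     E      91             93    8463
sum of column 'scaled' → 8718

8718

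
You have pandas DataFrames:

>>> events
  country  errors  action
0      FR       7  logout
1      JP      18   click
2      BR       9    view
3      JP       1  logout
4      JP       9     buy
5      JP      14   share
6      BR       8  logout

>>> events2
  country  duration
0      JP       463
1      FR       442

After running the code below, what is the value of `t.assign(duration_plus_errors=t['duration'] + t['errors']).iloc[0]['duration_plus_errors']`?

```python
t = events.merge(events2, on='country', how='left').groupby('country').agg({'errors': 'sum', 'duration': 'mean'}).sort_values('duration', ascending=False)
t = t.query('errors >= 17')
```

505.0

merge on 'country' (how='left') → 7 rows:
  country  errors  action  duration
0      FR       7  logout     442.0
1      JP      18   click     463.0
2      BR       9    view       NaN
3      JP       1  logout     463.0
4      JP       9     buy     463.0
5      JP      14   share     463.0
6      BR       8  logout       NaN
group by country: sum(errors), mean(duration):
         errors  duration
country                  
BR           17       NaN
FR            7     442.0
JP           42     463.0
sort by duration descending:
         errors  duration
country                  
JP           42     463.0
FR            7     442.0
BR           17       NaN
filter rows where errors >= 17:
         errors  duration
country                  
JP           42     463.0
BR           17       NaN
add column duration_plus_errors = t['duration'] + t['errors']:
         errors  duration  duration_plus_errors
country                                        
JP           42     463.0                 505.0
BR           17       NaN                   NaN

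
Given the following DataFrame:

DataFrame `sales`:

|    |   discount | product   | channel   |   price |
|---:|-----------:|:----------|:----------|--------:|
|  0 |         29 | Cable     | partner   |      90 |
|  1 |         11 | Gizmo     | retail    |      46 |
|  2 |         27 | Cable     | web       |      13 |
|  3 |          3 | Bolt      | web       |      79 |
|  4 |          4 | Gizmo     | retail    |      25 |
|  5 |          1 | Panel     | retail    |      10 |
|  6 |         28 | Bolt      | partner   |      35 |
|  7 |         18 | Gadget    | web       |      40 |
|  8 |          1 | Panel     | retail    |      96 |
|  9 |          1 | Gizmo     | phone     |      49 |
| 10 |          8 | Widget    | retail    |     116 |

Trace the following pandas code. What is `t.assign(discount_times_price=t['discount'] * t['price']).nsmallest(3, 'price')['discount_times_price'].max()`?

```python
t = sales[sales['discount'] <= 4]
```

filter rows where discount <= 4:
   discount product channel  price
3         3    Bolt     web     79
4         4   Gizmo  retail     25
5         1   Panel  retail     10
8         1   Panel  retail     96
9         1   Gizmo   phone     49
add column discount_times_price = t['discount'] * t['price']:
   discount product channel  price  discount_times_price
3         3    Bolt     web     79                   237
4         4   Gizmo  retail     25                   100
5         1   Panel  retail     10                    10
8         1   Panel  retail     96                    96
9         1   Gizmo   phone     49                    49
take 3 rows with smallest price:
   discount product channel  price  discount_times_price
5         1   Panel  retail     10                    10
4         4   Gizmo  retail     25                   100
9         1   Gizmo   phone     49                    49
Taking the max of column 'discount_times_price' gives 100.

100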